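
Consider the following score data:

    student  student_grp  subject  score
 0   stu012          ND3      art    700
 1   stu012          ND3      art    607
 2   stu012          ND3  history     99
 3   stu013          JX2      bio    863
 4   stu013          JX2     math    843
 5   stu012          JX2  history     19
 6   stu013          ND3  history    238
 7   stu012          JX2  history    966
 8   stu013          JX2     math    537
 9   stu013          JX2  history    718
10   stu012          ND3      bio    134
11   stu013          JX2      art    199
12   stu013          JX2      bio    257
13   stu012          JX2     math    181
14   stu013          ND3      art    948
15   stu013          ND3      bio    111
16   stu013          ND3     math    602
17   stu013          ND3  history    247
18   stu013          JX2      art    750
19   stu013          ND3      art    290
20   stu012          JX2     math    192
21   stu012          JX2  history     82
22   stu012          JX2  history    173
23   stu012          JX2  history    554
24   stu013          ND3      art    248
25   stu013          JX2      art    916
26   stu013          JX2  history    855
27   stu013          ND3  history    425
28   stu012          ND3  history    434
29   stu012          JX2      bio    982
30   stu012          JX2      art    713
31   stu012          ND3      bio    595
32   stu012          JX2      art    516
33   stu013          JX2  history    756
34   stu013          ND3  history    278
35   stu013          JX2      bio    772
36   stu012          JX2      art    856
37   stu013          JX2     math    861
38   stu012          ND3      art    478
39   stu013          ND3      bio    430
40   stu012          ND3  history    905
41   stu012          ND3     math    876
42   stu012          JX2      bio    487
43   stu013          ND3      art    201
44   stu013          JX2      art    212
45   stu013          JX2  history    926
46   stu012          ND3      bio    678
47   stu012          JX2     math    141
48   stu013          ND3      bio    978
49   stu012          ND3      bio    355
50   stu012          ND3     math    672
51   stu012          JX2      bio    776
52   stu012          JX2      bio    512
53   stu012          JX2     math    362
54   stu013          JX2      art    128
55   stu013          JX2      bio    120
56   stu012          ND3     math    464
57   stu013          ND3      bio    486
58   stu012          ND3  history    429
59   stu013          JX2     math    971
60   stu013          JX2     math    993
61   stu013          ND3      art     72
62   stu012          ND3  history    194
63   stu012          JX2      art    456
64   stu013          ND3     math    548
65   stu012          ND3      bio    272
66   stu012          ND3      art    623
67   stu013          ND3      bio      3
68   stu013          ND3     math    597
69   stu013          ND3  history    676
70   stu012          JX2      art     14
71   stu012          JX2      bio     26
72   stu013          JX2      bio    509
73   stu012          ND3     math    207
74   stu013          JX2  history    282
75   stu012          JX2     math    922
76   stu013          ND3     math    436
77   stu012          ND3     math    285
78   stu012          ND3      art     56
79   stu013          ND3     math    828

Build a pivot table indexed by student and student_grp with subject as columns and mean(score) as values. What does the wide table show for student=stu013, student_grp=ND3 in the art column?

Rows with student=stu013, student_grp=ND3 and subject=art: score values are 948, 290, 248, 201, 72.
(948 + 290 + 248 + 201 + 72) / 5 = 351.80.

351.80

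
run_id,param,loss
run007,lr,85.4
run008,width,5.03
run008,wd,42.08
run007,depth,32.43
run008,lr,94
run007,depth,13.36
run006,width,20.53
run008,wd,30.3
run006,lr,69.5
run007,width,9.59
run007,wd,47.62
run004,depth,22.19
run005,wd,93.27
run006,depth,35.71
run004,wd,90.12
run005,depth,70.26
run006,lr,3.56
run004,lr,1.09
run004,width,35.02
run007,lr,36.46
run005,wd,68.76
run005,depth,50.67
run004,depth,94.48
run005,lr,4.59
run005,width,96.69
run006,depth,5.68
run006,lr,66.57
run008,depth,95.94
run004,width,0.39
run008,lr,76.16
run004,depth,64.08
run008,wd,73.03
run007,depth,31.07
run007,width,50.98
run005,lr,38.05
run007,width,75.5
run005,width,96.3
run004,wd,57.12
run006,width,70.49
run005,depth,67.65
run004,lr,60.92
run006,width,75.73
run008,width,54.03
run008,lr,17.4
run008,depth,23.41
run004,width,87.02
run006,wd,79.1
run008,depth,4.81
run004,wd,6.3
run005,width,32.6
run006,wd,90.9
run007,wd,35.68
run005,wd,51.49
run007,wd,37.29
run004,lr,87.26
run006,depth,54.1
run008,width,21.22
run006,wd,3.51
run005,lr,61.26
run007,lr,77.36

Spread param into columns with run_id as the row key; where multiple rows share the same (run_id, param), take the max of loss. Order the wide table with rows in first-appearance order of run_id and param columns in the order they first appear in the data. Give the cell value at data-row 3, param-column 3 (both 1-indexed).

90.9

With rows in first-appearance order of run_id, row 3 is run_id=run006. param columns in first-appearance order: lr, width, wd, depth; column 3 is wd.
Long rows with run_id=run006, param=wd: max(79.1, 90.9, 3.51) = 90.9.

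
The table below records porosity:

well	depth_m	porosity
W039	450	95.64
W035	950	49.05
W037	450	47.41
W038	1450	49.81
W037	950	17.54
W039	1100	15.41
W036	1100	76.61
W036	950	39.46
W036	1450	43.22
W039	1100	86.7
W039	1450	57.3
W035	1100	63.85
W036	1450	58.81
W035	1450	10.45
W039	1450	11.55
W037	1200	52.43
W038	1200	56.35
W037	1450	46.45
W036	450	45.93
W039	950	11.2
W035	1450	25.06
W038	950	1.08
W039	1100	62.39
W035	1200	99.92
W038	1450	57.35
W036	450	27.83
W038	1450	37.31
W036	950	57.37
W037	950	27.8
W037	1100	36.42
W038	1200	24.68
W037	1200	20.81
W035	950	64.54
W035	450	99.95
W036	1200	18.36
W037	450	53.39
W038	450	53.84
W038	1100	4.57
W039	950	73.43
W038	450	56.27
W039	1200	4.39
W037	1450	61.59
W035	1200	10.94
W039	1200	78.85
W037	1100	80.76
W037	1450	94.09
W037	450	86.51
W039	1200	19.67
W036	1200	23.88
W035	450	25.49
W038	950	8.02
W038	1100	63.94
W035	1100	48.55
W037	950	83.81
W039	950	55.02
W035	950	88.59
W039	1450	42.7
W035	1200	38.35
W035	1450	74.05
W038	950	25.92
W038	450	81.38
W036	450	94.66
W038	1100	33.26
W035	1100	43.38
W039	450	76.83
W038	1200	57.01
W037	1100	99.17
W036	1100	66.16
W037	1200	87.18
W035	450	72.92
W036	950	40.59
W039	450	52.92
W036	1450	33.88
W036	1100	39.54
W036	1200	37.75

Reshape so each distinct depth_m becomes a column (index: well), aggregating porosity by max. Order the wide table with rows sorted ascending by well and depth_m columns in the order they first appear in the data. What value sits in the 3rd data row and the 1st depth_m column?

With rows sorted ascending by well, row 3 is well=W037. depth_m columns in first-appearance order: 450, 950, 1450, 1100, 1200; column 1 is 450.
Long rows with well=W037, depth_m=450: max(47.41, 53.39, 86.51) = 86.51.

86.51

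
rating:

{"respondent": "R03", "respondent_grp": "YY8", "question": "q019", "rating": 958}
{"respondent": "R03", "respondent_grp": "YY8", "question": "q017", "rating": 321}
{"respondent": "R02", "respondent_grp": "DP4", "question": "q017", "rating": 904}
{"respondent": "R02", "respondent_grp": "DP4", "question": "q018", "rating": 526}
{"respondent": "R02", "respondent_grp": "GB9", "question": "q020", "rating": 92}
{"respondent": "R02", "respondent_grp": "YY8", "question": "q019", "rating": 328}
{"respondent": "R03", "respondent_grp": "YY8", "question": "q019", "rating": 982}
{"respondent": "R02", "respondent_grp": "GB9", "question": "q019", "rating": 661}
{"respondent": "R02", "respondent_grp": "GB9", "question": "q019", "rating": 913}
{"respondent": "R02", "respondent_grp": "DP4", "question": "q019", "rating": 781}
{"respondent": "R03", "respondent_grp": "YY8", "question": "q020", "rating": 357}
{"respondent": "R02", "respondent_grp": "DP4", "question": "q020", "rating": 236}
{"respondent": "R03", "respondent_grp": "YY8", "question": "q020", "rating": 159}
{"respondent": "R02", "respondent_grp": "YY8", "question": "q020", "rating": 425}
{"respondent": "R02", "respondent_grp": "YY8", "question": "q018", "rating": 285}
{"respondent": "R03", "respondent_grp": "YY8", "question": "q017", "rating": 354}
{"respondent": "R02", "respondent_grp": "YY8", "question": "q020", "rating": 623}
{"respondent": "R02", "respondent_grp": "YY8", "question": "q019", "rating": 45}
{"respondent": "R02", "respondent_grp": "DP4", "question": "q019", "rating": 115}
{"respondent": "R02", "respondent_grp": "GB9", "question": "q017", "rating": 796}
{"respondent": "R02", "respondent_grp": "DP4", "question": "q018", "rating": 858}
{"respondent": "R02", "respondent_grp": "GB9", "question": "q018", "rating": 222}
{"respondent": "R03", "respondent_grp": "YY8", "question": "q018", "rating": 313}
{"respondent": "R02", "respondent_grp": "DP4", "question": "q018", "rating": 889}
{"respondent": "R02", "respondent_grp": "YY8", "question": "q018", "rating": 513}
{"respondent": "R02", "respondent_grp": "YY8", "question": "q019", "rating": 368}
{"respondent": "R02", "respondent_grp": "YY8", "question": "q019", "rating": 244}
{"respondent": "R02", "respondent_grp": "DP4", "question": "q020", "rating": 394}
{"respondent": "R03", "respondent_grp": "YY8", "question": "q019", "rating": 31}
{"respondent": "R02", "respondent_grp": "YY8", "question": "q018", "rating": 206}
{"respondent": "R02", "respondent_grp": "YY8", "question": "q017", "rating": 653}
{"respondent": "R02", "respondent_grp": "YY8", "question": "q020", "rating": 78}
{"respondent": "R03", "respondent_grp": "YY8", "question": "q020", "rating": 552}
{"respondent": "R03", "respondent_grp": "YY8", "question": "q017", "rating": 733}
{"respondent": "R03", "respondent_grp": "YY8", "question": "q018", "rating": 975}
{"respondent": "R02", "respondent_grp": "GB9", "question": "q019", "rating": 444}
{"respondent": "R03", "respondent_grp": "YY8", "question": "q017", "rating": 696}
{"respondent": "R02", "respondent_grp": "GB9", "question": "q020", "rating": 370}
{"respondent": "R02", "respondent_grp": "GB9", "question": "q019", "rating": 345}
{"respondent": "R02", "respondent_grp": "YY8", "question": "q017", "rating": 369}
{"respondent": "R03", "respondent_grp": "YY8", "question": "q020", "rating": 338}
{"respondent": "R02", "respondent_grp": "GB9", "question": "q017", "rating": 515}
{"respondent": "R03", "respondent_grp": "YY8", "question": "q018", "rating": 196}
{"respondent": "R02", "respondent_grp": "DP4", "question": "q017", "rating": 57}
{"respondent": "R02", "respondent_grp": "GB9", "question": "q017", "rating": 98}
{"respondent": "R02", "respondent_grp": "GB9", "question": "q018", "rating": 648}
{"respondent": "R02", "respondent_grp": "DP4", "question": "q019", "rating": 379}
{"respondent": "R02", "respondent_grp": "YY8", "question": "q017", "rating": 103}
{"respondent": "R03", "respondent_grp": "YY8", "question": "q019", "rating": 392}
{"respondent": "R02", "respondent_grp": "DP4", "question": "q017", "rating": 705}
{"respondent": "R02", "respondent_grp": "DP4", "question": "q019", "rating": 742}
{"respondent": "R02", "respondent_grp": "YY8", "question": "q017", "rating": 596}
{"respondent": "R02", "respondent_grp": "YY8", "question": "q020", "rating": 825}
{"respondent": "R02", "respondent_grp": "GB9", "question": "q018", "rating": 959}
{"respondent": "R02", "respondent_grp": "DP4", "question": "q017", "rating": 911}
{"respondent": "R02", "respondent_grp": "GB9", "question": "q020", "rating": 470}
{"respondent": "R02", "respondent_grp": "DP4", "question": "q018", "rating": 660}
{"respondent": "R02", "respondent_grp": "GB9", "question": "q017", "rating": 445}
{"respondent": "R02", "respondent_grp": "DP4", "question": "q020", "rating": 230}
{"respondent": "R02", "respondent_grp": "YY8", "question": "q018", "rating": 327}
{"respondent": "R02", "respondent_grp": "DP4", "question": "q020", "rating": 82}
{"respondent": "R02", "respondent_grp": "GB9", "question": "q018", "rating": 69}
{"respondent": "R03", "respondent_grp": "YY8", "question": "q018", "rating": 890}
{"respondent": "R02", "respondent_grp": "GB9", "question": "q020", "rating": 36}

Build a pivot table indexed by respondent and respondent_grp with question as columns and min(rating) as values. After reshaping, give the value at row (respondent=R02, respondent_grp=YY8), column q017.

103

Rows with respondent=R02, respondent_grp=YY8 and question=q017: rating values are 653, 369, 103, 596.
min(653, 369, 103, 596) = 103.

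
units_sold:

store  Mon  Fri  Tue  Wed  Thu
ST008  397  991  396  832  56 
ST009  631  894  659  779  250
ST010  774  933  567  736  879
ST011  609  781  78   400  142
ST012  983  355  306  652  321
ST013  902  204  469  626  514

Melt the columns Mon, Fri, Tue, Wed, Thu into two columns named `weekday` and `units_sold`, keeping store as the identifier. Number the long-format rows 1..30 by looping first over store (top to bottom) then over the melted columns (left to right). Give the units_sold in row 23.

30 rows total (6 × 5). Row 23: index ⌊(23-1)/5⌋ = 4 into store → ST012; (23-1) mod 5 = 2 into the melted columns → Tue.
So row 23 is (ST012, Tue, 306); units_sold = 306.

306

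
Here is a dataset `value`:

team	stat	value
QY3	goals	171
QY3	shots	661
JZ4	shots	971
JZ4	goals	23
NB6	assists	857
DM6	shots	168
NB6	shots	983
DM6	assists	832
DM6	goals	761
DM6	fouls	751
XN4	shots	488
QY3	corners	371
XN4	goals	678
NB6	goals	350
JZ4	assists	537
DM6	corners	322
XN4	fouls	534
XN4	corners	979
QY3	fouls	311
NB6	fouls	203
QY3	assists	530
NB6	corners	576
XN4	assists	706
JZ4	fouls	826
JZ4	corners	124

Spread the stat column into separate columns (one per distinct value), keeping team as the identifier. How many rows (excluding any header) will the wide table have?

5

5 distinct team values → 5 rows.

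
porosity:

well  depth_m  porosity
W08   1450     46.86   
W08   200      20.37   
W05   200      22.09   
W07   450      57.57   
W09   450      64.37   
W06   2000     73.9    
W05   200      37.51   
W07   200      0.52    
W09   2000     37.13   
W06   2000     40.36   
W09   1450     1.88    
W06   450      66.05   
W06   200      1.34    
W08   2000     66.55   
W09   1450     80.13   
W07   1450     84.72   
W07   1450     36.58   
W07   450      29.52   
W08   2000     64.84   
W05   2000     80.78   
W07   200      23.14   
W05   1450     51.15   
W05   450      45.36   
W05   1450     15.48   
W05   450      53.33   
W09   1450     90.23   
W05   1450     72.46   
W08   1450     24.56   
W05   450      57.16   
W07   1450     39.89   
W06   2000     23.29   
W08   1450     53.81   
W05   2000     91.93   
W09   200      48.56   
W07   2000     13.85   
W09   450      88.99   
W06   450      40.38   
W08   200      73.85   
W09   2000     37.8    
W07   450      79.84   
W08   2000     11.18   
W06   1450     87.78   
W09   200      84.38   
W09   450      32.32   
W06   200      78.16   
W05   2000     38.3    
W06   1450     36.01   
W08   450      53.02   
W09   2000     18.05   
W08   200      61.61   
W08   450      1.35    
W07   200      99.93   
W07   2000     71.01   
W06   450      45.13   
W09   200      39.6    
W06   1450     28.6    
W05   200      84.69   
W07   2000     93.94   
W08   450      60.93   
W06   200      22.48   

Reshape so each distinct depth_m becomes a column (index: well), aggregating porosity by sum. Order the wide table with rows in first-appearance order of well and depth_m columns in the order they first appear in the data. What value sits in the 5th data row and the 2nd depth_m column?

With rows in first-appearance order of well, row 5 is well=W06. depth_m columns in first-appearance order: 1450, 200, 450, 2000; column 2 is 200.
Long rows with well=W06, depth_m=200: 1.34 + 78.16 + 22.48 = 101.98.

101.98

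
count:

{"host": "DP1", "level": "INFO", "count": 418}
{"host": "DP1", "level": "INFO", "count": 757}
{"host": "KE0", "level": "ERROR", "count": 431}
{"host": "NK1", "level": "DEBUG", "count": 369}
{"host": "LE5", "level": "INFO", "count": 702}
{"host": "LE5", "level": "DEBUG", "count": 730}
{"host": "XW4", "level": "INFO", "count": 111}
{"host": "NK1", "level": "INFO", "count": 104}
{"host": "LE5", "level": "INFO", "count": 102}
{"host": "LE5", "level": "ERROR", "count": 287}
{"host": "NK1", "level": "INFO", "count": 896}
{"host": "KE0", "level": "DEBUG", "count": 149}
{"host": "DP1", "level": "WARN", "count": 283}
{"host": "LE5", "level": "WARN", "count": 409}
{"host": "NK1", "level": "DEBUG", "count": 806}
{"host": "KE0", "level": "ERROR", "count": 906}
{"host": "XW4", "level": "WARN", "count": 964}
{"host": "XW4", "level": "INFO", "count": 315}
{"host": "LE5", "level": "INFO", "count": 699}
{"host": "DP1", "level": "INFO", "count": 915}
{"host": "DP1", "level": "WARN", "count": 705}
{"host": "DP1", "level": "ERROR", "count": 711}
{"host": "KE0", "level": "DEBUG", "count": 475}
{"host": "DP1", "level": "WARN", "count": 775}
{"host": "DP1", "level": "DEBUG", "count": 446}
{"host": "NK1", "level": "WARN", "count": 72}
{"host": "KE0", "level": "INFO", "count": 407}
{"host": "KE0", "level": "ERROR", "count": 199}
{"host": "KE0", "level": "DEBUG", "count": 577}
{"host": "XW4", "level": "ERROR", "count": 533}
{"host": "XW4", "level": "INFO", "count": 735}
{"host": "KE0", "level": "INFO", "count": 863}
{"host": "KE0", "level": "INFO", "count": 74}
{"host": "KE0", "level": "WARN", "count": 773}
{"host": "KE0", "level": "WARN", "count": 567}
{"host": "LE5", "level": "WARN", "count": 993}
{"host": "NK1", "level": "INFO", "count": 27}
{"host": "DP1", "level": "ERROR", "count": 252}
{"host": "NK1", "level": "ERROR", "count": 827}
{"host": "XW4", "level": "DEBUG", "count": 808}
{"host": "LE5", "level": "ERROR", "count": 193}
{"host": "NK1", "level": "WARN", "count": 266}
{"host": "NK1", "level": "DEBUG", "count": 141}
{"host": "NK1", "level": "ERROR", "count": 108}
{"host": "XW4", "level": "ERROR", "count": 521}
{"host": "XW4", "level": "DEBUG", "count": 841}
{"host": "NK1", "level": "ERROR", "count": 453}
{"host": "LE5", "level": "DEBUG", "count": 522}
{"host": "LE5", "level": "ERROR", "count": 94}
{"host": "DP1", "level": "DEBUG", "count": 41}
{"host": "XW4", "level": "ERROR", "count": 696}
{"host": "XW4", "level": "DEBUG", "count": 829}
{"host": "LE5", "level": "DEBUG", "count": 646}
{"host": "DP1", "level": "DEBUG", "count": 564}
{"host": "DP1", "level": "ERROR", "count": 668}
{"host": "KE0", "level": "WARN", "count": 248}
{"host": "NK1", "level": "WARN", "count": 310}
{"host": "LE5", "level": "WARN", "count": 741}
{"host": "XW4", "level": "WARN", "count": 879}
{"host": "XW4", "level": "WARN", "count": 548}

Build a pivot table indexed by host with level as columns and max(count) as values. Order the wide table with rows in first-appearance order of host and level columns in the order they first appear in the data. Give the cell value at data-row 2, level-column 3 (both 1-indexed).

577

With rows in first-appearance order of host, row 2 is host=KE0. level columns in first-appearance order: INFO, ERROR, DEBUG, WARN; column 3 is DEBUG.
Long rows with host=KE0, level=DEBUG: max(149, 475, 577) = 577.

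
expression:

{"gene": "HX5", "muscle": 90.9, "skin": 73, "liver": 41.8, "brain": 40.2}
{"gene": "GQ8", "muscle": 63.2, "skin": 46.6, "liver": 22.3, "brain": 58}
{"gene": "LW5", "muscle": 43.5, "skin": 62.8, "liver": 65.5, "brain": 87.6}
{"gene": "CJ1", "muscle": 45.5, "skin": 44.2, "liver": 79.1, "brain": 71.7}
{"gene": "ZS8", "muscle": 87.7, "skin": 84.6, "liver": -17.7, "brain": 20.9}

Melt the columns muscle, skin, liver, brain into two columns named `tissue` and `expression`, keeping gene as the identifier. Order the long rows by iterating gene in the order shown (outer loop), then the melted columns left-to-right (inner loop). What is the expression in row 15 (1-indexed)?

20 rows total (5 × 4). Row 15: index ⌊(15-1)/4⌋ = 3 into gene → CJ1; (15-1) mod 4 = 2 into the melted columns → liver.
So row 15 is (CJ1, liver, 79.1); expression = 79.1.

79.1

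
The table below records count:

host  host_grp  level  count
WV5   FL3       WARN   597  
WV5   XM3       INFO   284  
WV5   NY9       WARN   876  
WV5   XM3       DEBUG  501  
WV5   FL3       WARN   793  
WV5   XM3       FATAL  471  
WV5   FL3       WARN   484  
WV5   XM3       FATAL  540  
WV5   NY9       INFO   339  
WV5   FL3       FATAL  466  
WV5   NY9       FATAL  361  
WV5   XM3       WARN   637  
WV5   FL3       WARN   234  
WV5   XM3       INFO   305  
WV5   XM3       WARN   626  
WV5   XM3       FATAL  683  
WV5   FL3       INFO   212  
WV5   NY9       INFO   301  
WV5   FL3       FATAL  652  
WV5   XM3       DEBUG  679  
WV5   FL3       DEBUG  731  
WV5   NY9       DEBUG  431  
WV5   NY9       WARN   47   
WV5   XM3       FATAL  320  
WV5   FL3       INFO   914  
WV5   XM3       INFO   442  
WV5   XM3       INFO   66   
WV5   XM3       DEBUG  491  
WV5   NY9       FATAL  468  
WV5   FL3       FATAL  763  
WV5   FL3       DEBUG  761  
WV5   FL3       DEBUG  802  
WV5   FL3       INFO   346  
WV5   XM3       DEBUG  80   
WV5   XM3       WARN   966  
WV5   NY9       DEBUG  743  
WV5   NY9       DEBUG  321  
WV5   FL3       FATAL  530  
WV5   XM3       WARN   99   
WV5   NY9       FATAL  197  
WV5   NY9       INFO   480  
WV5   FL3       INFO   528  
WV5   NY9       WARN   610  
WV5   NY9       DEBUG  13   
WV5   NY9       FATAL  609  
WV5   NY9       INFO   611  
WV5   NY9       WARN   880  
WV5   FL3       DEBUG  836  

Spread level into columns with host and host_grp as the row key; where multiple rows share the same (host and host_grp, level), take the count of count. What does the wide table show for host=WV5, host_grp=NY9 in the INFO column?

Rows with host=WV5, host_grp=NY9 and level=INFO: count values are 339, 301, 480, 611.
4 rows match — count = 4.

4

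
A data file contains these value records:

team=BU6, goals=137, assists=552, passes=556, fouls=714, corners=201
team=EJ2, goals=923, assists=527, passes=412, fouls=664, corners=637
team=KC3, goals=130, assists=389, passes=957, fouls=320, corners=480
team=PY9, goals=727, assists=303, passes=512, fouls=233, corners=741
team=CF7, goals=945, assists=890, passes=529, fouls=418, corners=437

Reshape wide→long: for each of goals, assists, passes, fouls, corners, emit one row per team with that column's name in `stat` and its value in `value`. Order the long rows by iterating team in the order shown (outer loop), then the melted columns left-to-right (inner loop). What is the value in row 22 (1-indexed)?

25 rows total (5 × 5). Row 22: index ⌊(22-1)/5⌋ = 4 into team → CF7; (22-1) mod 5 = 1 into the melted columns → assists.
So row 22 is (CF7, assists, 890); value = 890.

890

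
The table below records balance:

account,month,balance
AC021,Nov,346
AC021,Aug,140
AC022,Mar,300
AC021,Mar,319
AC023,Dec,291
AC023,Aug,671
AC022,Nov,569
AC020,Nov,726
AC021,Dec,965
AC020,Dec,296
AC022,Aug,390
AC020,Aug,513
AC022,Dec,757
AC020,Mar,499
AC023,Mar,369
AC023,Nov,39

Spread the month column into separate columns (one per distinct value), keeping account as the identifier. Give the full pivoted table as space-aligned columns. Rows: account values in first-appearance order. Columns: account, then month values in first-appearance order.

account  Nov  Aug  Mar  Dec
AC021    346  140  319  965
AC022    569  390  300  757
AC023    39   671  369  291
AC020    726  513  499  296

Columns: account plus the 4 distinct month values (Nov, Aug, Mar, Dec).
For example, row AC021 column Nov takes balance=346 from the long row (AC021, Nov).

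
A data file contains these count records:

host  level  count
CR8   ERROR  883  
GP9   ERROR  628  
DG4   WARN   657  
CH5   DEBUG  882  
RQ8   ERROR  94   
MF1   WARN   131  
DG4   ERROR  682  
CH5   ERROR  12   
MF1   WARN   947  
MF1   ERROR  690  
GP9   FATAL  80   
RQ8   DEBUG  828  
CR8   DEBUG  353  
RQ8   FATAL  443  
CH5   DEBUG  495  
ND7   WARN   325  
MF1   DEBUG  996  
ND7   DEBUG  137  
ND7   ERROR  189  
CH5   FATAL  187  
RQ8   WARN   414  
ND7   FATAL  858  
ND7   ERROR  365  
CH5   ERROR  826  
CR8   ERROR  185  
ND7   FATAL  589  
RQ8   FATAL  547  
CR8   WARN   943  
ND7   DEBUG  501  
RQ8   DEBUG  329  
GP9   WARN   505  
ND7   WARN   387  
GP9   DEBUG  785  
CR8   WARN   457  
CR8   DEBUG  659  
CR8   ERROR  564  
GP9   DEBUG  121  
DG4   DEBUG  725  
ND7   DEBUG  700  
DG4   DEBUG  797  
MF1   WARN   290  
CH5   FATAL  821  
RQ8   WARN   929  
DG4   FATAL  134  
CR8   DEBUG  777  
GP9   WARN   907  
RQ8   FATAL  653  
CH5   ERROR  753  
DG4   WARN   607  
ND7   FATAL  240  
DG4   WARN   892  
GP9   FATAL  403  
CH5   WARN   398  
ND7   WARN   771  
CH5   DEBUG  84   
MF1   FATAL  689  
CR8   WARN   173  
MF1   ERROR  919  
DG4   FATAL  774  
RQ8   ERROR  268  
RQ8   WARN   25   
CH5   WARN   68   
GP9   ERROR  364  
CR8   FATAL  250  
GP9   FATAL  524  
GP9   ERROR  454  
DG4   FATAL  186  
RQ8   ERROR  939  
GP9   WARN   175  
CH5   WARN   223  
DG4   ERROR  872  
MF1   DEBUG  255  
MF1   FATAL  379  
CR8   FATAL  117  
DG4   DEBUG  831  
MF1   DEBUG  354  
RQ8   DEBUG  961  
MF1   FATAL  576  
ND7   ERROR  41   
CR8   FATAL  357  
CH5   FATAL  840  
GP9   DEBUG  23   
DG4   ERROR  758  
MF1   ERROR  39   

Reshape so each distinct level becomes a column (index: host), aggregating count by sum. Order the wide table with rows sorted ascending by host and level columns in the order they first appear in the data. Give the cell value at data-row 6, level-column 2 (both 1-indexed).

1483

With rows sorted ascending by host, row 6 is host=ND7. level columns in first-appearance order: ERROR, WARN, DEBUG, FATAL; column 2 is WARN.
Long rows with host=ND7, level=WARN: 325 + 387 + 771 = 1483.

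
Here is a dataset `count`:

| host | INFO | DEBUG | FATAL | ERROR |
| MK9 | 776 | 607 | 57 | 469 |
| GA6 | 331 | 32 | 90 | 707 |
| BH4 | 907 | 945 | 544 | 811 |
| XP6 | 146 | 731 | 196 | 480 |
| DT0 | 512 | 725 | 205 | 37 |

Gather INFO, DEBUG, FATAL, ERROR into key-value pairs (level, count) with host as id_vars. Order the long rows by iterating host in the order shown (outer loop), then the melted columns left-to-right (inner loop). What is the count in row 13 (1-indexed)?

20 rows total (5 × 4). Row 13: index ⌊(13-1)/4⌋ = 3 into host → XP6; (13-1) mod 4 = 0 into the melted columns → INFO.
So row 13 is (XP6, INFO, 146); count = 146.

146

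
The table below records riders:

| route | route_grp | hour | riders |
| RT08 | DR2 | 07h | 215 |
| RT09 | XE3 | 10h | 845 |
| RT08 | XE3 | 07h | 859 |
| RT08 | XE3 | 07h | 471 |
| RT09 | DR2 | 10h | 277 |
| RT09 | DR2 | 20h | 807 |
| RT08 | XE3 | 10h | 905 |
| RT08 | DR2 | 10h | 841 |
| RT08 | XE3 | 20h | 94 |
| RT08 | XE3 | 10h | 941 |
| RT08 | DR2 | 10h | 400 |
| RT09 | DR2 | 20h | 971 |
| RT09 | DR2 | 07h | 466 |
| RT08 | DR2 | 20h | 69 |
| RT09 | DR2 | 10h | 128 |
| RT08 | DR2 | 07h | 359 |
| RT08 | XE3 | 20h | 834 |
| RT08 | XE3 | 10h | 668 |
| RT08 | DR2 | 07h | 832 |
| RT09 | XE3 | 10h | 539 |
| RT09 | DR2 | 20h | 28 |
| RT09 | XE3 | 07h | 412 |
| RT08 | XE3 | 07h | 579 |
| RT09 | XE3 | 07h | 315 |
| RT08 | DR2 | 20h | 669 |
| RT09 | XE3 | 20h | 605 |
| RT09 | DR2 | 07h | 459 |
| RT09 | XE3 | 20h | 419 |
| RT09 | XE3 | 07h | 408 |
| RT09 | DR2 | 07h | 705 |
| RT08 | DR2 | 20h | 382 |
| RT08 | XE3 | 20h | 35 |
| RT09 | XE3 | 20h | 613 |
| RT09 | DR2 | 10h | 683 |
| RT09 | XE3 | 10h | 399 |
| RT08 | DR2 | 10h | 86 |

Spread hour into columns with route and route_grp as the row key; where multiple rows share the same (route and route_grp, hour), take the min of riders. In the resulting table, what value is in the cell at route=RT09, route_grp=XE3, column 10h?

Rows with route=RT09, route_grp=XE3 and hour=10h: riders values are 845, 539, 399.
min(845, 539, 399) = 399.

399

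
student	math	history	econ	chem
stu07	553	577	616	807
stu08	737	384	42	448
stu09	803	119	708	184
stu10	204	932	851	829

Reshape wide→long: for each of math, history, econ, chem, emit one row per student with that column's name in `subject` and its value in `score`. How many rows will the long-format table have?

16

4 student values × 4 melted columns = 16 rows.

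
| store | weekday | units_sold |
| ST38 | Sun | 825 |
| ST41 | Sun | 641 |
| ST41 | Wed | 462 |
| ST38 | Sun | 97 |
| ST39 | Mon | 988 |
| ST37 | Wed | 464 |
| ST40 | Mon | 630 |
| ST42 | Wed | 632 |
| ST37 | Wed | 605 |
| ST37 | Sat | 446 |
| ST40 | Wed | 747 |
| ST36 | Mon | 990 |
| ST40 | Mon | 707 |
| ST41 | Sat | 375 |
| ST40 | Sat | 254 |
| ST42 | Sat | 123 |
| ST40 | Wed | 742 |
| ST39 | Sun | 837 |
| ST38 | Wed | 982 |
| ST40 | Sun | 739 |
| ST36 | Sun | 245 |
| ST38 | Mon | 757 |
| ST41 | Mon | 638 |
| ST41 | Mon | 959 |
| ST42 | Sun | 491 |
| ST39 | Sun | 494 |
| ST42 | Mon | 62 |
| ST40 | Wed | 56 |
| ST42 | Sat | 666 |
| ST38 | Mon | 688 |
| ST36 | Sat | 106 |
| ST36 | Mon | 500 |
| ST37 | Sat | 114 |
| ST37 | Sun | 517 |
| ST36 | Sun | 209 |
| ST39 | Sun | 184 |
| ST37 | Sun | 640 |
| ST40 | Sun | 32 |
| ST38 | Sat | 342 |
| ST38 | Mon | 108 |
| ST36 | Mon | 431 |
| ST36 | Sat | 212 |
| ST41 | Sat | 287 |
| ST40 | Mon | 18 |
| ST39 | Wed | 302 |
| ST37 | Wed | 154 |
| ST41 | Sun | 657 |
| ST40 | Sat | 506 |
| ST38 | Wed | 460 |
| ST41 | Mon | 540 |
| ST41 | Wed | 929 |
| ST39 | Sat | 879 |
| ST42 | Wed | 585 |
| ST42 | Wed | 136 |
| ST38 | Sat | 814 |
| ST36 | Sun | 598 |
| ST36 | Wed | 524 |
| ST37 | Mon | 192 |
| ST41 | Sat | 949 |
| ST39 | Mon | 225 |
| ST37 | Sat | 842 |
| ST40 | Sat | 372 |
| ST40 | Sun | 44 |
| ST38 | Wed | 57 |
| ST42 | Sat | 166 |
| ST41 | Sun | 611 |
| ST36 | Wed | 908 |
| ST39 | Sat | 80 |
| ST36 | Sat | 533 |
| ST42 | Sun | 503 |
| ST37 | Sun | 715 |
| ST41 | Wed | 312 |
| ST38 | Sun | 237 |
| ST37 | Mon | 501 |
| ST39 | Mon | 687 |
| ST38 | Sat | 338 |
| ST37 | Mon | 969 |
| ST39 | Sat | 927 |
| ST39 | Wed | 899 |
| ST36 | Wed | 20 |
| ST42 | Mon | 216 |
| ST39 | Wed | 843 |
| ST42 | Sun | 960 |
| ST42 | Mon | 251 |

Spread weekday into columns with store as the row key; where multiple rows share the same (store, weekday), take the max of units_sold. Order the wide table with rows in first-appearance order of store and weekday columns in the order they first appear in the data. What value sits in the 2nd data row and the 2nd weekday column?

929

With rows in first-appearance order of store, row 2 is store=ST41. weekday columns in first-appearance order: Sun, Wed, Mon, Sat; column 2 is Wed.
Long rows with store=ST41, weekday=Wed: max(462, 929, 312) = 929.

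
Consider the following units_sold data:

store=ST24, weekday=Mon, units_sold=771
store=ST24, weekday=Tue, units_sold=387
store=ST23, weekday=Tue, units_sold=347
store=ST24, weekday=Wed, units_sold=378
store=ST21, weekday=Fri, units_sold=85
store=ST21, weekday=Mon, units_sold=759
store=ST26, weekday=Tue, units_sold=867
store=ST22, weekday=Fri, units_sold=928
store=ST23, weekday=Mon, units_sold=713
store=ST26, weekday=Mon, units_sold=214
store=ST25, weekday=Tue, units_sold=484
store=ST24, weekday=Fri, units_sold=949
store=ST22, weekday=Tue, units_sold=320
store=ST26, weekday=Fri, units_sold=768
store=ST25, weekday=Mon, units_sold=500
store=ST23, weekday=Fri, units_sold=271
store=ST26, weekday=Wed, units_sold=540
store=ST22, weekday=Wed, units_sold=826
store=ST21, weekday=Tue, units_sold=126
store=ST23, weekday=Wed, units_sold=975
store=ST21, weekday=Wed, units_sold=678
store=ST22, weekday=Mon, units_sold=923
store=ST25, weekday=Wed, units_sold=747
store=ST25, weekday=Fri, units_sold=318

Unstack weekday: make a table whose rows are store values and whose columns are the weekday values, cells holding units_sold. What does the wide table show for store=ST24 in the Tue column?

387

Wide layout: rows indexed by store, columns are the 4 distinct weekday values (Mon, Tue, Wed, Fri).
Cell (store=ST24, weekday=Tue) draws from the long row where store=ST24 and weekday=Tue, which has units_sold=387.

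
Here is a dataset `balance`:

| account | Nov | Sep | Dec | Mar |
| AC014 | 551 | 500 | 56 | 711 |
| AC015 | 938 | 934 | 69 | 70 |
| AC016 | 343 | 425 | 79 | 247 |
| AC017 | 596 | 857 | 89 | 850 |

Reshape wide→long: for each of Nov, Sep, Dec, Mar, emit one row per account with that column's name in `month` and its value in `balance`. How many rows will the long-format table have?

4 account values × 4 melted columns = 16 rows.

16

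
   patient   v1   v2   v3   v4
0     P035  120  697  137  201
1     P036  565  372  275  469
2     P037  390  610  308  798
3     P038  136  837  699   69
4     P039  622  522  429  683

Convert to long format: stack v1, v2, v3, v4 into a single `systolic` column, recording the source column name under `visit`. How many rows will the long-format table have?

20

5 patient values × 4 melted columns = 20 rows.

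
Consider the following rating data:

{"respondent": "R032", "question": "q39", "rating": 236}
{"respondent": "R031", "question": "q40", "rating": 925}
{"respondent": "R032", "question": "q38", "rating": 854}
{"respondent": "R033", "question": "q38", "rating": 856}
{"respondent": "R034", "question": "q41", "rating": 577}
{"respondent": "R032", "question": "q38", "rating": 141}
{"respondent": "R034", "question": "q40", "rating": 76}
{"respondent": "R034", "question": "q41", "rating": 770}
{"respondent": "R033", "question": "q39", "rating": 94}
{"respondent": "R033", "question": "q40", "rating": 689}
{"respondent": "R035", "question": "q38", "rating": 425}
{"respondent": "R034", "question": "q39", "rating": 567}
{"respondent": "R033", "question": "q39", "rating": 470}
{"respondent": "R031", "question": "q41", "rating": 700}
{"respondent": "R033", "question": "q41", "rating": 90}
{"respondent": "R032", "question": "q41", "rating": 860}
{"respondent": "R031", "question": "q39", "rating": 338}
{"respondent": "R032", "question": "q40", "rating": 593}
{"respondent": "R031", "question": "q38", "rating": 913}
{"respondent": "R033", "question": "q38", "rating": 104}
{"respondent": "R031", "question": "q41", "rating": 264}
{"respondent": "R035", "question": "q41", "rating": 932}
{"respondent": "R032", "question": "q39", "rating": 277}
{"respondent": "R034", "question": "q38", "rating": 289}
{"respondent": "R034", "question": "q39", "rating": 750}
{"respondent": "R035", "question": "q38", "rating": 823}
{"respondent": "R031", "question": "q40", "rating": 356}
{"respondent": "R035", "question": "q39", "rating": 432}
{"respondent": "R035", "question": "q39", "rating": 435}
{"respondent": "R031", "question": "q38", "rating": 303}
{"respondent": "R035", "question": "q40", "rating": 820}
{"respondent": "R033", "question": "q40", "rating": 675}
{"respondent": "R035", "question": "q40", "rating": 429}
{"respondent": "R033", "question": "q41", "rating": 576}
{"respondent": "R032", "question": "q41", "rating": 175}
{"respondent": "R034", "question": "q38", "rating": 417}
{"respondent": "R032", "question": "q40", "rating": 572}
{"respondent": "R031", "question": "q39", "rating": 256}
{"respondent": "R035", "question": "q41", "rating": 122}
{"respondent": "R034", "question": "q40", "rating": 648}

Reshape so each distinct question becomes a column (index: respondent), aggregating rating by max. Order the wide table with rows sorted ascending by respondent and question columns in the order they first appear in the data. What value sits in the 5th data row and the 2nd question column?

With rows sorted ascending by respondent, row 5 is respondent=R035. question columns in first-appearance order: q39, q40, q38, q41; column 2 is q40.
Long rows with respondent=R035, question=q40: max(820, 429) = 820.

820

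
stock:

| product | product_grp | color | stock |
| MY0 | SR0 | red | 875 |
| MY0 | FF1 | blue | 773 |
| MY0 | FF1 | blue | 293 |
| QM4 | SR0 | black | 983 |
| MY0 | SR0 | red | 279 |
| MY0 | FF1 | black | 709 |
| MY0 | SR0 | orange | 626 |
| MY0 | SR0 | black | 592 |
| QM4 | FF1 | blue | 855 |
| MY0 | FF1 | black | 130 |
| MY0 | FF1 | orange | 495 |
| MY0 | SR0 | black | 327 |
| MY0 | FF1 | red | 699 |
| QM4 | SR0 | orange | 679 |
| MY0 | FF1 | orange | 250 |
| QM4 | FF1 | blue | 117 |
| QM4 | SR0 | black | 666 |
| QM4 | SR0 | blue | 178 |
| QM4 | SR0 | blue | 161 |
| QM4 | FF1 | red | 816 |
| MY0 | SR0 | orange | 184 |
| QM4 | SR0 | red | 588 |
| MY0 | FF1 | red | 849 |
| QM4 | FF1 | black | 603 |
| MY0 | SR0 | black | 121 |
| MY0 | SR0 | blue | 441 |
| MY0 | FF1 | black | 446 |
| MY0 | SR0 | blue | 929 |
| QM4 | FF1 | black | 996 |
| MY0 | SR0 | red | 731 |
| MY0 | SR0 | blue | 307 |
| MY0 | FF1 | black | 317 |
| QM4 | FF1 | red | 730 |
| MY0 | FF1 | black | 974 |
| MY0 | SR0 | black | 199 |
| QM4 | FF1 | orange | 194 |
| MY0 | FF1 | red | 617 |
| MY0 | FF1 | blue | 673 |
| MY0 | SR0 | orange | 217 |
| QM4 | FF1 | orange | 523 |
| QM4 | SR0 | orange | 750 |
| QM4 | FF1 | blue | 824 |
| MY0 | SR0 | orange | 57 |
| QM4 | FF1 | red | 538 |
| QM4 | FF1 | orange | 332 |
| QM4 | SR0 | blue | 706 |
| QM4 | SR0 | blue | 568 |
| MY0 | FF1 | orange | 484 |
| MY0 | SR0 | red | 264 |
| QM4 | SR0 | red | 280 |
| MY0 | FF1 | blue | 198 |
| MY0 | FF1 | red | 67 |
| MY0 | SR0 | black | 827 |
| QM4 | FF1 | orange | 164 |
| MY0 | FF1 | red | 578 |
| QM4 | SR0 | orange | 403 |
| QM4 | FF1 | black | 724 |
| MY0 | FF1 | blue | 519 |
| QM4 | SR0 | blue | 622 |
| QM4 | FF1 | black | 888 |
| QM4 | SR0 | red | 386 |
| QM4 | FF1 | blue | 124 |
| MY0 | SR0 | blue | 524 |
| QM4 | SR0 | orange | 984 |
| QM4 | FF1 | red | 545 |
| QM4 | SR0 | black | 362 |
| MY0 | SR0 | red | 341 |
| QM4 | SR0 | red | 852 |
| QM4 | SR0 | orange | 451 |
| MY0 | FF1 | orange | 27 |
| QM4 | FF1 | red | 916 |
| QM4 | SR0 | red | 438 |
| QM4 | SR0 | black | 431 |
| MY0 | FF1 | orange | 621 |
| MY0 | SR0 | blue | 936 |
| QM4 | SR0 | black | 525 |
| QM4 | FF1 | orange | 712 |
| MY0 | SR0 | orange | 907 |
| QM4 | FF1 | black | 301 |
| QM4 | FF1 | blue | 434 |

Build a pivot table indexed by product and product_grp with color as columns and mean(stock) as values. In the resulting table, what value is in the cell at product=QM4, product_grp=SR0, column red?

Rows with product=QM4, product_grp=SR0 and color=red: stock values are 588, 280, 386, 852, 438.
(588 + 280 + 386 + 852 + 438) / 5 = 508.80.

508.80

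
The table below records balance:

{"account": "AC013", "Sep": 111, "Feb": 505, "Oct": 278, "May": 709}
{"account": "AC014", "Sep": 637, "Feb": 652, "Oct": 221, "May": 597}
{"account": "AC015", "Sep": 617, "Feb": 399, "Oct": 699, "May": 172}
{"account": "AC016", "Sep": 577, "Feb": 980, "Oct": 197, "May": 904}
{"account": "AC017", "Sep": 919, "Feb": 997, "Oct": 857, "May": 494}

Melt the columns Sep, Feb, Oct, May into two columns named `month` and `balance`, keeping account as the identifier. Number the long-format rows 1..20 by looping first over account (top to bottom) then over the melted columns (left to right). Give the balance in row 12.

20 rows total (5 × 4). Row 12: index ⌊(12-1)/4⌋ = 2 into account → AC015; (12-1) mod 4 = 3 into the melted columns → May.
So row 12 is (AC015, May, 172); balance = 172.

172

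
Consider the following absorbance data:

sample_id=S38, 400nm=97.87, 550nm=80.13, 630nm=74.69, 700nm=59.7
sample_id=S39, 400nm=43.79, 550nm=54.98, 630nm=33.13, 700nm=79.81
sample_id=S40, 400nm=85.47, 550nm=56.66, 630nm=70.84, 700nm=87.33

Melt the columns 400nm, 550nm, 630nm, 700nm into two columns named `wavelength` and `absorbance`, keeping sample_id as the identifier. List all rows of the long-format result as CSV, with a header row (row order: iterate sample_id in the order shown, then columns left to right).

sample_id,wavelength,absorbance
S38,400nm,97.87
S38,550nm,80.13
S38,630nm,74.69
S38,700nm,59.7
S39,400nm,43.79
S39,550nm,54.98
S39,630nm,33.13
S39,700nm,79.81
S40,400nm,85.47
S40,550nm,56.66
S40,630nm,70.84
S40,700nm,87.33

Each (sample_id, column) pair becomes one row: 3 × 4 = 12 rows.
For example, (S38, 400nm) → absorbance=97.87.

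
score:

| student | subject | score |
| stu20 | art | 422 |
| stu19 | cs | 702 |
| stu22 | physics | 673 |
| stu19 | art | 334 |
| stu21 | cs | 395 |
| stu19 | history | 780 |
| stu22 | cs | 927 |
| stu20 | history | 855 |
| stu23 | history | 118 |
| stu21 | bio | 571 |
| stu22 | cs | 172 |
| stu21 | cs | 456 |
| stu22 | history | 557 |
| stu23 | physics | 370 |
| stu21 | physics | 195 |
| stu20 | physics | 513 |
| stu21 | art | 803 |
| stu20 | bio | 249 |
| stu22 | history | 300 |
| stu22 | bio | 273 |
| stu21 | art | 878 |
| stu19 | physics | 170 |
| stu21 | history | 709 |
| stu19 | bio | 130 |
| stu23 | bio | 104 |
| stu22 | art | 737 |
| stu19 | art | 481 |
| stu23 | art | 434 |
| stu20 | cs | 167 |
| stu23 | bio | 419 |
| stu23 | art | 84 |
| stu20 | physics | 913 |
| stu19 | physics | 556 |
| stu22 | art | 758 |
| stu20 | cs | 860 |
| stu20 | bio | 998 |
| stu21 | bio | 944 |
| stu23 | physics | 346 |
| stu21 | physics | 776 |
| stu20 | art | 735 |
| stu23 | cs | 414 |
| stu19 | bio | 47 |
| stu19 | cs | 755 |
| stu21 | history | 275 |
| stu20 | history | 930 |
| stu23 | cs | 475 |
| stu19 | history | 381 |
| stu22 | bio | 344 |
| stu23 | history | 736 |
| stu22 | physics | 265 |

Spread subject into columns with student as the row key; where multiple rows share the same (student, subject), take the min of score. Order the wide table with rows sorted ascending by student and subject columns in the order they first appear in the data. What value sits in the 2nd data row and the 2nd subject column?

167

With rows sorted ascending by student, row 2 is student=stu20. subject columns in first-appearance order: art, cs, physics, history, bio; column 2 is cs.
Long rows with student=stu20, subject=cs: min(167, 860) = 167.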